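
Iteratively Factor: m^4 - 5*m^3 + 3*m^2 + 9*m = (m + 1)*(m^3 - 6*m^2 + 9*m) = (m - 3)*(m + 1)*(m^2 - 3*m) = (m - 3)^2*(m + 1)*(m)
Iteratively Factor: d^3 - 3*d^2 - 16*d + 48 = (d + 4)*(d^2 - 7*d + 12) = (d - 3)*(d + 4)*(d - 4)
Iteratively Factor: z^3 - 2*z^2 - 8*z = (z)*(z^2 - 2*z - 8) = z*(z - 4)*(z + 2)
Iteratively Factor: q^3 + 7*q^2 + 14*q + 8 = (q + 2)*(q^2 + 5*q + 4) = (q + 2)*(q + 4)*(q + 1)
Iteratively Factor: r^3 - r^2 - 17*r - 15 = (r + 1)*(r^2 - 2*r - 15) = (r - 5)*(r + 1)*(r + 3)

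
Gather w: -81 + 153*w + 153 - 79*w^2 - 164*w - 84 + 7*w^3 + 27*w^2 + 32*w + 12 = 7*w^3 - 52*w^2 + 21*w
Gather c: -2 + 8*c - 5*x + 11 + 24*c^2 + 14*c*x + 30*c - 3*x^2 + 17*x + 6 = 24*c^2 + c*(14*x + 38) - 3*x^2 + 12*x + 15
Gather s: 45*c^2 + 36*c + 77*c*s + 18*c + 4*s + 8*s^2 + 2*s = 45*c^2 + 54*c + 8*s^2 + s*(77*c + 6)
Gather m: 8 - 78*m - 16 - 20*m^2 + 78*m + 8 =-20*m^2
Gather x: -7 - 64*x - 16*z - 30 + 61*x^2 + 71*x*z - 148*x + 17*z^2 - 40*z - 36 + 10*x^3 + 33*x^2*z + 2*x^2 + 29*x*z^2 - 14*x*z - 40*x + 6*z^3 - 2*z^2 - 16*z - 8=10*x^3 + x^2*(33*z + 63) + x*(29*z^2 + 57*z - 252) + 6*z^3 + 15*z^2 - 72*z - 81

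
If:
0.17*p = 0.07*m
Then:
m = 2.42857142857143*p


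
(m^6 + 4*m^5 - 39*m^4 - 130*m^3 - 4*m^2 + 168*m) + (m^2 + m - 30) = m^6 + 4*m^5 - 39*m^4 - 130*m^3 - 3*m^2 + 169*m - 30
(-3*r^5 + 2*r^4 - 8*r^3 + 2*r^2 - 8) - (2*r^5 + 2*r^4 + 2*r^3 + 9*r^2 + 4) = -5*r^5 - 10*r^3 - 7*r^2 - 12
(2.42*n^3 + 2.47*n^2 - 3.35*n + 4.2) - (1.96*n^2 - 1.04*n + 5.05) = 2.42*n^3 + 0.51*n^2 - 2.31*n - 0.85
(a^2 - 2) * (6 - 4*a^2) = -4*a^4 + 14*a^2 - 12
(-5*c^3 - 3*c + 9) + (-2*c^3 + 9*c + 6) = -7*c^3 + 6*c + 15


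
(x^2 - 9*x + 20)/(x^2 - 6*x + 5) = (x - 4)/(x - 1)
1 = 1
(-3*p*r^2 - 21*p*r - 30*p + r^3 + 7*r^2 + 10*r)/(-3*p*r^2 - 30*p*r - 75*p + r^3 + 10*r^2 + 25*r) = (r + 2)/(r + 5)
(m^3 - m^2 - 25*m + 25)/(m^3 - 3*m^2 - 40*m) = (m^2 - 6*m + 5)/(m*(m - 8))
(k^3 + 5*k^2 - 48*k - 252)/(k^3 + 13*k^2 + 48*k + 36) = (k - 7)/(k + 1)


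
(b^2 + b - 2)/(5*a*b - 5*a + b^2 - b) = (b + 2)/(5*a + b)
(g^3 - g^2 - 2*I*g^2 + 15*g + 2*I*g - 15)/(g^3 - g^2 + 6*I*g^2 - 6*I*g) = (g^2 - 2*I*g + 15)/(g*(g + 6*I))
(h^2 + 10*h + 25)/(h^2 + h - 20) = (h + 5)/(h - 4)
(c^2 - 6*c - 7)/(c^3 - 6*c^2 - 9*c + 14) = (c + 1)/(c^2 + c - 2)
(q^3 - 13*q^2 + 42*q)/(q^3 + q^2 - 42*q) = (q - 7)/(q + 7)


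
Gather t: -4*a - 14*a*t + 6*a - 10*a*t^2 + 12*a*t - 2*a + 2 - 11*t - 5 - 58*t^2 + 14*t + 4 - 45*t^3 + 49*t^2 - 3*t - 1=-2*a*t - 45*t^3 + t^2*(-10*a - 9)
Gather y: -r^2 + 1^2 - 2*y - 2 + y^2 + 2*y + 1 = -r^2 + y^2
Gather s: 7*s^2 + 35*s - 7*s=7*s^2 + 28*s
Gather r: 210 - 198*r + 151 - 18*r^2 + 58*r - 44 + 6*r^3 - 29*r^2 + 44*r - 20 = 6*r^3 - 47*r^2 - 96*r + 297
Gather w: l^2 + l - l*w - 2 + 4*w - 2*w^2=l^2 + l - 2*w^2 + w*(4 - l) - 2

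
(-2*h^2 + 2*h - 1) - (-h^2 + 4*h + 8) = -h^2 - 2*h - 9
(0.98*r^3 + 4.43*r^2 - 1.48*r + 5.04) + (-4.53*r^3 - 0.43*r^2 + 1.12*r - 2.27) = -3.55*r^3 + 4.0*r^2 - 0.36*r + 2.77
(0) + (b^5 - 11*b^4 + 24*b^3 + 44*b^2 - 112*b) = b^5 - 11*b^4 + 24*b^3 + 44*b^2 - 112*b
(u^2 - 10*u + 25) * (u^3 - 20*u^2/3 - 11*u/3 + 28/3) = u^5 - 50*u^4/3 + 88*u^3 - 362*u^2/3 - 185*u + 700/3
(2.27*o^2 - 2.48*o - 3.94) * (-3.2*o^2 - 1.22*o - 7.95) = -7.264*o^4 + 5.1666*o^3 - 2.4129*o^2 + 24.5228*o + 31.323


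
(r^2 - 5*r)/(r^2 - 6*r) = (r - 5)/(r - 6)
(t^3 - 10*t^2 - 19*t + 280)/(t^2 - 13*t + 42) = (t^2 - 3*t - 40)/(t - 6)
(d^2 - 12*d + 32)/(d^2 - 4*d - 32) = (d - 4)/(d + 4)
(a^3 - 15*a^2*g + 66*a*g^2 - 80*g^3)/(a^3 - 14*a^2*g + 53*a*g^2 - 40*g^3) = (a - 2*g)/(a - g)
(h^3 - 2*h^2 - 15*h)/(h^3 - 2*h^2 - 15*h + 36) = h*(h^2 - 2*h - 15)/(h^3 - 2*h^2 - 15*h + 36)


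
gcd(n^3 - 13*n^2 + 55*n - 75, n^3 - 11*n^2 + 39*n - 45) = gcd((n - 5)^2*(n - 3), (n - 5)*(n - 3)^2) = n^2 - 8*n + 15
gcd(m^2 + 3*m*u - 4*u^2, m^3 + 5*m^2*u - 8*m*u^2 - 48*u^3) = m + 4*u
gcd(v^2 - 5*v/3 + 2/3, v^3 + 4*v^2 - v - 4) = v - 1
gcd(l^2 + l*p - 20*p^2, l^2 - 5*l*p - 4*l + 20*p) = 1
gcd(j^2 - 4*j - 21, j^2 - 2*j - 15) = j + 3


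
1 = 1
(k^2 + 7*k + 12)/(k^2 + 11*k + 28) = (k + 3)/(k + 7)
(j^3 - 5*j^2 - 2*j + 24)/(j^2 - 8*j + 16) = (j^2 - j - 6)/(j - 4)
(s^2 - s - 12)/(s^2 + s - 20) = (s + 3)/(s + 5)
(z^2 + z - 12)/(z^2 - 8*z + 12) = (z^2 + z - 12)/(z^2 - 8*z + 12)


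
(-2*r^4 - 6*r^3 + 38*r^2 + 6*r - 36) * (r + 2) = -2*r^5 - 10*r^4 + 26*r^3 + 82*r^2 - 24*r - 72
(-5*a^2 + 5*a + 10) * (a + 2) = -5*a^3 - 5*a^2 + 20*a + 20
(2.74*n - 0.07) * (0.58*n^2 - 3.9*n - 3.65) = 1.5892*n^3 - 10.7266*n^2 - 9.728*n + 0.2555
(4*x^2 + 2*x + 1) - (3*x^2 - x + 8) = x^2 + 3*x - 7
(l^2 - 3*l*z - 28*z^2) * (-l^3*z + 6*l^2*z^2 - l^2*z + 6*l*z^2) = -l^5*z + 9*l^4*z^2 - l^4*z + 10*l^3*z^3 + 9*l^3*z^2 - 168*l^2*z^4 + 10*l^2*z^3 - 168*l*z^4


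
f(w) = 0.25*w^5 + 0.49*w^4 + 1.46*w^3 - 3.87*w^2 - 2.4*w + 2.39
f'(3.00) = 167.97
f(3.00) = 100.22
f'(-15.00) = 57765.45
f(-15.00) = -170797.36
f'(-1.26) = 13.54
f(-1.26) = -3.21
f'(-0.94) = 8.09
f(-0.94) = 0.21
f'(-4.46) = 439.96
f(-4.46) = -440.71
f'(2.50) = 85.08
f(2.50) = 38.57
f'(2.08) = 41.49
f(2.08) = 12.70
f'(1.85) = 25.32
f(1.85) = 5.11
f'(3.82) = 407.38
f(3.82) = 325.83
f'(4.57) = 786.00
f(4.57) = 762.01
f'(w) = 1.25*w^4 + 1.96*w^3 + 4.38*w^2 - 7.74*w - 2.4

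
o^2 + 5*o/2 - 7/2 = (o - 1)*(o + 7/2)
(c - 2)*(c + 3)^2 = c^3 + 4*c^2 - 3*c - 18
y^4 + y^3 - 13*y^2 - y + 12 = (y - 3)*(y - 1)*(y + 1)*(y + 4)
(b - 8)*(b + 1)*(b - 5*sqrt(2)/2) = b^3 - 7*b^2 - 5*sqrt(2)*b^2/2 - 8*b + 35*sqrt(2)*b/2 + 20*sqrt(2)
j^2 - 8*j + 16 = (j - 4)^2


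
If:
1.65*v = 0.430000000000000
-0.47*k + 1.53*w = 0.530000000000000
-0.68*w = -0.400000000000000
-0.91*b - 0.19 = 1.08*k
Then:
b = -1.14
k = 0.79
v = 0.26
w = 0.59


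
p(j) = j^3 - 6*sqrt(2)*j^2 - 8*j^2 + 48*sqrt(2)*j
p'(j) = 3*j^2 - 12*sqrt(2)*j - 16*j + 48*sqrt(2)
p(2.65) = 82.73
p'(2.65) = 1.58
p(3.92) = 73.02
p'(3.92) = -15.26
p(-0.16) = -11.29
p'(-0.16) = 73.23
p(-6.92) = -1590.54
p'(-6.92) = 439.70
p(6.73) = 15.00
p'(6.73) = -18.13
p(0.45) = 27.30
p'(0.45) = 53.65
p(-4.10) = -624.36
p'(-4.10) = 253.49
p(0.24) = 15.36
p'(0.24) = 60.14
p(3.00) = 82.28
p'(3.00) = -4.03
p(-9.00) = -2675.25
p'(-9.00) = 607.62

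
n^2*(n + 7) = n^3 + 7*n^2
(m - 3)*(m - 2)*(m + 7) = m^3 + 2*m^2 - 29*m + 42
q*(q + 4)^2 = q^3 + 8*q^2 + 16*q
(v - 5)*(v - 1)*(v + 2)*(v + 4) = v^4 - 23*v^2 - 18*v + 40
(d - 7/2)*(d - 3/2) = d^2 - 5*d + 21/4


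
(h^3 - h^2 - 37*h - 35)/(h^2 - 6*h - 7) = h + 5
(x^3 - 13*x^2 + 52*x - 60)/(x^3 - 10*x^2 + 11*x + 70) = (x^2 - 8*x + 12)/(x^2 - 5*x - 14)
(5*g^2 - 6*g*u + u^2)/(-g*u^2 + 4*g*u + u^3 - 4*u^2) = (-5*g + u)/(u*(u - 4))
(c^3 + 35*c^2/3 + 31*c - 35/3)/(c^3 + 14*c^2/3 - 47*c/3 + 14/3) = (c + 5)/(c - 2)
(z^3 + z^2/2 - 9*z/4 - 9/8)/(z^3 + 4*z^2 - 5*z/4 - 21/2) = (4*z^2 + 8*z + 3)/(2*(2*z^2 + 11*z + 14))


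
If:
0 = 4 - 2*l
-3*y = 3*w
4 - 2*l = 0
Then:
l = 2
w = -y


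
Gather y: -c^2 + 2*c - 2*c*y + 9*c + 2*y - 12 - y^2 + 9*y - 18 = -c^2 + 11*c - y^2 + y*(11 - 2*c) - 30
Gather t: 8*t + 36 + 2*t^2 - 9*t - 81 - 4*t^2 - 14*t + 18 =-2*t^2 - 15*t - 27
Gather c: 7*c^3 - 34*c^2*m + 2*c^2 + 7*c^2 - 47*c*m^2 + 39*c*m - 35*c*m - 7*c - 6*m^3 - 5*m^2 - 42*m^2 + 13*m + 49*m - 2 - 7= 7*c^3 + c^2*(9 - 34*m) + c*(-47*m^2 + 4*m - 7) - 6*m^3 - 47*m^2 + 62*m - 9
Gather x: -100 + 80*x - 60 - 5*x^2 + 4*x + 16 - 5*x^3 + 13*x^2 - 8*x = -5*x^3 + 8*x^2 + 76*x - 144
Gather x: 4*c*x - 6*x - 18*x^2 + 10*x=-18*x^2 + x*(4*c + 4)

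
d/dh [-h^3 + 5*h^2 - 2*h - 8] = -3*h^2 + 10*h - 2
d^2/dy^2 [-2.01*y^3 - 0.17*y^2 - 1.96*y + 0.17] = -12.06*y - 0.34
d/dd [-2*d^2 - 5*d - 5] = -4*d - 5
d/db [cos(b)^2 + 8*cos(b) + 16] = -2*(cos(b) + 4)*sin(b)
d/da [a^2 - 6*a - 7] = 2*a - 6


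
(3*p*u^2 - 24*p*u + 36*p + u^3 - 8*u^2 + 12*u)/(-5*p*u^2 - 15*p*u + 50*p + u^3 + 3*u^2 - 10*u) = (-3*p*u + 18*p - u^2 + 6*u)/(5*p*u + 25*p - u^2 - 5*u)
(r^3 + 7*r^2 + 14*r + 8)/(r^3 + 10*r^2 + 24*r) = (r^2 + 3*r + 2)/(r*(r + 6))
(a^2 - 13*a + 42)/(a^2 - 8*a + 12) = (a - 7)/(a - 2)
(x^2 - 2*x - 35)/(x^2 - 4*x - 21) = (x + 5)/(x + 3)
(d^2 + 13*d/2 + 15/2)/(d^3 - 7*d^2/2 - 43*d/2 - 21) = (d + 5)/(d^2 - 5*d - 14)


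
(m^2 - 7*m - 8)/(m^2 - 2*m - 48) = (m + 1)/(m + 6)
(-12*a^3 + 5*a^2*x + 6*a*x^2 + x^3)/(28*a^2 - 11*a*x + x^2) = (-12*a^3 + 5*a^2*x + 6*a*x^2 + x^3)/(28*a^2 - 11*a*x + x^2)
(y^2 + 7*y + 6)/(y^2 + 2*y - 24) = (y + 1)/(y - 4)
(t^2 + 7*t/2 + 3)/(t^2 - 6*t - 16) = (t + 3/2)/(t - 8)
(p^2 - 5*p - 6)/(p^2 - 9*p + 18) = (p + 1)/(p - 3)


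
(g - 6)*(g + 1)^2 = g^3 - 4*g^2 - 11*g - 6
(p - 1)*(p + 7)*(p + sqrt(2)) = p^3 + sqrt(2)*p^2 + 6*p^2 - 7*p + 6*sqrt(2)*p - 7*sqrt(2)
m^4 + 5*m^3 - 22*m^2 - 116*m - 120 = (m - 5)*(m + 2)^2*(m + 6)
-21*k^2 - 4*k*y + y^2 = (-7*k + y)*(3*k + y)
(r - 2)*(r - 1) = r^2 - 3*r + 2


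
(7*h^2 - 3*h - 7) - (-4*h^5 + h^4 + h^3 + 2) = 4*h^5 - h^4 - h^3 + 7*h^2 - 3*h - 9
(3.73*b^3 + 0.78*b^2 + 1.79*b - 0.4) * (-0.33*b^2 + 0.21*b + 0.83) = -1.2309*b^5 + 0.5259*b^4 + 2.669*b^3 + 1.1553*b^2 + 1.4017*b - 0.332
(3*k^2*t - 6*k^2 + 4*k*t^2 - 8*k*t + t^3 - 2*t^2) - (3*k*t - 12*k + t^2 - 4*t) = 3*k^2*t - 6*k^2 + 4*k*t^2 - 11*k*t + 12*k + t^3 - 3*t^2 + 4*t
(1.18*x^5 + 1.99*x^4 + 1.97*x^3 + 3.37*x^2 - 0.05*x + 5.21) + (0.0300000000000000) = 1.18*x^5 + 1.99*x^4 + 1.97*x^3 + 3.37*x^2 - 0.05*x + 5.24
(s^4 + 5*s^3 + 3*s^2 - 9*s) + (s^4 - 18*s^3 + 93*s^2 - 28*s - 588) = 2*s^4 - 13*s^3 + 96*s^2 - 37*s - 588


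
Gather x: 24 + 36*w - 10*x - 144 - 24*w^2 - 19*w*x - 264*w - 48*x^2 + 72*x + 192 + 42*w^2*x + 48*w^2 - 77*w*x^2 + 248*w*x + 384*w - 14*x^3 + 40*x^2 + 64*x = 24*w^2 + 156*w - 14*x^3 + x^2*(-77*w - 8) + x*(42*w^2 + 229*w + 126) + 72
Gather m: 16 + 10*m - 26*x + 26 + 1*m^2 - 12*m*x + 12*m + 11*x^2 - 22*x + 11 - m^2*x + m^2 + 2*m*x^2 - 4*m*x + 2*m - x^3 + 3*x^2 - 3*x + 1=m^2*(2 - x) + m*(2*x^2 - 16*x + 24) - x^3 + 14*x^2 - 51*x + 54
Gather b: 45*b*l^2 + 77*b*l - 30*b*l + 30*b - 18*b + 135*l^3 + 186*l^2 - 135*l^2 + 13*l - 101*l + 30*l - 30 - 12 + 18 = b*(45*l^2 + 47*l + 12) + 135*l^3 + 51*l^2 - 58*l - 24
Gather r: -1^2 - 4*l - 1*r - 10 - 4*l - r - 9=-8*l - 2*r - 20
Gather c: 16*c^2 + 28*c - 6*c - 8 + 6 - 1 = 16*c^2 + 22*c - 3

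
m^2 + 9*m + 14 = (m + 2)*(m + 7)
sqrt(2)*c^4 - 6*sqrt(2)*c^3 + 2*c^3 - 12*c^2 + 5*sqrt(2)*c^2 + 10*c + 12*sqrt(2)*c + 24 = (c - 4)*(c - 3)*(c + sqrt(2))*(sqrt(2)*c + sqrt(2))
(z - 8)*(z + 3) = z^2 - 5*z - 24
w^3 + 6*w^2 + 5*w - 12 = (w - 1)*(w + 3)*(w + 4)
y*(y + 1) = y^2 + y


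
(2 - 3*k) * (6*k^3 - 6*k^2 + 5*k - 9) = -18*k^4 + 30*k^3 - 27*k^2 + 37*k - 18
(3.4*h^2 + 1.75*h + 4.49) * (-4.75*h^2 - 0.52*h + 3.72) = -16.15*h^4 - 10.0805*h^3 - 9.5895*h^2 + 4.1752*h + 16.7028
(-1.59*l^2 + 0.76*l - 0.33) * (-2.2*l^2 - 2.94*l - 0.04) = 3.498*l^4 + 3.0026*l^3 - 1.4448*l^2 + 0.9398*l + 0.0132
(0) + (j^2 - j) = j^2 - j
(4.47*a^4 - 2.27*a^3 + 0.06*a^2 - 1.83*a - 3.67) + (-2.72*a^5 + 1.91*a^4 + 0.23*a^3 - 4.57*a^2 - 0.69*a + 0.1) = -2.72*a^5 + 6.38*a^4 - 2.04*a^3 - 4.51*a^2 - 2.52*a - 3.57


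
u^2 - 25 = (u - 5)*(u + 5)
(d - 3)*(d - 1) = d^2 - 4*d + 3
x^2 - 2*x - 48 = (x - 8)*(x + 6)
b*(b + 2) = b^2 + 2*b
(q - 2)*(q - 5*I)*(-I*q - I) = -I*q^3 - 5*q^2 + I*q^2 + 5*q + 2*I*q + 10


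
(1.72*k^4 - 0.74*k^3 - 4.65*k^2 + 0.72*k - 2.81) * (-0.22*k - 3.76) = -0.3784*k^5 - 6.3044*k^4 + 3.8054*k^3 + 17.3256*k^2 - 2.089*k + 10.5656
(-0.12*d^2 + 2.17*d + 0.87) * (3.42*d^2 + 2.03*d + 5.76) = -0.4104*d^4 + 7.1778*d^3 + 6.6893*d^2 + 14.2653*d + 5.0112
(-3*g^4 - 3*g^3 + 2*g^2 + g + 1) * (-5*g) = 15*g^5 + 15*g^4 - 10*g^3 - 5*g^2 - 5*g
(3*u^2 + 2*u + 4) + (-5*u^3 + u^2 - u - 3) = -5*u^3 + 4*u^2 + u + 1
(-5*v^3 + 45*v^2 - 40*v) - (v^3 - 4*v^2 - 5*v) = -6*v^3 + 49*v^2 - 35*v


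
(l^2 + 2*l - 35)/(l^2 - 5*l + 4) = (l^2 + 2*l - 35)/(l^2 - 5*l + 4)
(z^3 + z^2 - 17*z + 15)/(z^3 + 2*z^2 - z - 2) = (z^2 + 2*z - 15)/(z^2 + 3*z + 2)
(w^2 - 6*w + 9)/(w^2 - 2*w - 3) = (w - 3)/(w + 1)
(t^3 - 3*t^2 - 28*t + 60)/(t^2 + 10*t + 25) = (t^2 - 8*t + 12)/(t + 5)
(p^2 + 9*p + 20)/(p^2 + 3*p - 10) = (p + 4)/(p - 2)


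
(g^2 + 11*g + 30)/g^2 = 1 + 11/g + 30/g^2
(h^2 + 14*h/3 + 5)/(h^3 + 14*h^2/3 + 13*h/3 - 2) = (3*h + 5)/(3*h^2 + 5*h - 2)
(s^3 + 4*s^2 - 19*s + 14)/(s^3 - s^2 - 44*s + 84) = (s - 1)/(s - 6)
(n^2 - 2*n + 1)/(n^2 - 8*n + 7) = (n - 1)/(n - 7)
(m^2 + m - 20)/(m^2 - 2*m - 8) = (m + 5)/(m + 2)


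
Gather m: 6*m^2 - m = 6*m^2 - m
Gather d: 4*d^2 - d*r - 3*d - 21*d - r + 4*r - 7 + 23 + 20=4*d^2 + d*(-r - 24) + 3*r + 36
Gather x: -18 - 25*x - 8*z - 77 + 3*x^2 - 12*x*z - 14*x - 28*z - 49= 3*x^2 + x*(-12*z - 39) - 36*z - 144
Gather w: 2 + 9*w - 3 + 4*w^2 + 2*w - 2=4*w^2 + 11*w - 3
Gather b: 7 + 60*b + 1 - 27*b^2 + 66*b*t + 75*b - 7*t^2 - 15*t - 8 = -27*b^2 + b*(66*t + 135) - 7*t^2 - 15*t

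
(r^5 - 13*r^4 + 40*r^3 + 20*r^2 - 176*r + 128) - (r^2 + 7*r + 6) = r^5 - 13*r^4 + 40*r^3 + 19*r^2 - 183*r + 122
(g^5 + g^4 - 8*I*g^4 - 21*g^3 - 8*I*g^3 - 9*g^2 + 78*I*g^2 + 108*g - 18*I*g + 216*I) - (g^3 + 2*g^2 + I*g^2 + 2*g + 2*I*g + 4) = g^5 + g^4 - 8*I*g^4 - 22*g^3 - 8*I*g^3 - 11*g^2 + 77*I*g^2 + 106*g - 20*I*g - 4 + 216*I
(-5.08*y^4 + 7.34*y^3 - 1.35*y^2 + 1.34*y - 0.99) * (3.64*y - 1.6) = -18.4912*y^5 + 34.8456*y^4 - 16.658*y^3 + 7.0376*y^2 - 5.7476*y + 1.584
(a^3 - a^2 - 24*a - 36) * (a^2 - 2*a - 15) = a^5 - 3*a^4 - 37*a^3 + 27*a^2 + 432*a + 540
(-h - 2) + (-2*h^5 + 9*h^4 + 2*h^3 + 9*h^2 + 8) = -2*h^5 + 9*h^4 + 2*h^3 + 9*h^2 - h + 6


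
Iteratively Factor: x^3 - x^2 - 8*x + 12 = (x + 3)*(x^2 - 4*x + 4) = (x - 2)*(x + 3)*(x - 2)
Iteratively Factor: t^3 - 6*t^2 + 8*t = (t - 2)*(t^2 - 4*t) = t*(t - 2)*(t - 4)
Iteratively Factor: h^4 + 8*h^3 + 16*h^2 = (h)*(h^3 + 8*h^2 + 16*h) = h*(h + 4)*(h^2 + 4*h) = h^2*(h + 4)*(h + 4)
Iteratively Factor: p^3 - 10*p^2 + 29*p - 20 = (p - 4)*(p^2 - 6*p + 5) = (p - 4)*(p - 1)*(p - 5)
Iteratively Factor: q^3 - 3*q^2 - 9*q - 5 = (q + 1)*(q^2 - 4*q - 5) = (q + 1)^2*(q - 5)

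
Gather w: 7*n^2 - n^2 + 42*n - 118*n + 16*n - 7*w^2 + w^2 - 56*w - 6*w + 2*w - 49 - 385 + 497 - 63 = 6*n^2 - 60*n - 6*w^2 - 60*w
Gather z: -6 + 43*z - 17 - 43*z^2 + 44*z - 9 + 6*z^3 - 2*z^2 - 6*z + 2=6*z^3 - 45*z^2 + 81*z - 30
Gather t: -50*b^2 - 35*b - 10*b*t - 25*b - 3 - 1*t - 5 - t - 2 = -50*b^2 - 60*b + t*(-10*b - 2) - 10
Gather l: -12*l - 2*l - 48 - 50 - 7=-14*l - 105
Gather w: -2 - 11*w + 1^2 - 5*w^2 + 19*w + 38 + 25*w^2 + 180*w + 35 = 20*w^2 + 188*w + 72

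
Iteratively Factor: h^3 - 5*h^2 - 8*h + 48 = (h - 4)*(h^2 - h - 12) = (h - 4)^2*(h + 3)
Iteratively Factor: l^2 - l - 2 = (l + 1)*(l - 2)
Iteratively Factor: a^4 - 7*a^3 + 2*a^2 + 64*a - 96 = (a - 4)*(a^3 - 3*a^2 - 10*a + 24) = (a - 4)^2*(a^2 + a - 6) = (a - 4)^2*(a - 2)*(a + 3)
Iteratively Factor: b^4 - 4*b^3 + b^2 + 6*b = (b - 3)*(b^3 - b^2 - 2*b) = (b - 3)*(b - 2)*(b^2 + b) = (b - 3)*(b - 2)*(b + 1)*(b)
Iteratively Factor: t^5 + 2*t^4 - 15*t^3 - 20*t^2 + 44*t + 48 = (t + 4)*(t^4 - 2*t^3 - 7*t^2 + 8*t + 12) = (t - 3)*(t + 4)*(t^3 + t^2 - 4*t - 4) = (t - 3)*(t + 2)*(t + 4)*(t^2 - t - 2) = (t - 3)*(t + 1)*(t + 2)*(t + 4)*(t - 2)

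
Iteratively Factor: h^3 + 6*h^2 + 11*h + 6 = (h + 3)*(h^2 + 3*h + 2) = (h + 2)*(h + 3)*(h + 1)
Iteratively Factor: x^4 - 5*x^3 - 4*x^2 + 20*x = (x - 5)*(x^3 - 4*x) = (x - 5)*(x + 2)*(x^2 - 2*x) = x*(x - 5)*(x + 2)*(x - 2)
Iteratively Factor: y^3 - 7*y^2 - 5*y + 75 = (y + 3)*(y^2 - 10*y + 25) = (y - 5)*(y + 3)*(y - 5)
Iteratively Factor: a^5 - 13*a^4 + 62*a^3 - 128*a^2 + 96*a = (a - 4)*(a^4 - 9*a^3 + 26*a^2 - 24*a) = a*(a - 4)*(a^3 - 9*a^2 + 26*a - 24) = a*(a - 4)*(a - 2)*(a^2 - 7*a + 12) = a*(a - 4)^2*(a - 2)*(a - 3)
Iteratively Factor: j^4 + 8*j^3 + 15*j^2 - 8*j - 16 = (j - 1)*(j^3 + 9*j^2 + 24*j + 16) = (j - 1)*(j + 1)*(j^2 + 8*j + 16) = (j - 1)*(j + 1)*(j + 4)*(j + 4)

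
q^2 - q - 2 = (q - 2)*(q + 1)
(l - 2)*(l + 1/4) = l^2 - 7*l/4 - 1/2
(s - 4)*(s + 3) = s^2 - s - 12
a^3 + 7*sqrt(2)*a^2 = a^2*(a + 7*sqrt(2))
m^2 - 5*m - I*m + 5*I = (m - 5)*(m - I)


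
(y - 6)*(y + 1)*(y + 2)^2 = y^4 - y^3 - 22*y^2 - 44*y - 24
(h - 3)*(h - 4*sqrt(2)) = h^2 - 4*sqrt(2)*h - 3*h + 12*sqrt(2)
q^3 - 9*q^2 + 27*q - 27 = (q - 3)^3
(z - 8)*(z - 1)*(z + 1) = z^3 - 8*z^2 - z + 8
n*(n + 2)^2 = n^3 + 4*n^2 + 4*n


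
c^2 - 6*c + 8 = (c - 4)*(c - 2)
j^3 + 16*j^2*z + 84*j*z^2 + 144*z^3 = (j + 4*z)*(j + 6*z)^2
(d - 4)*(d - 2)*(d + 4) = d^3 - 2*d^2 - 16*d + 32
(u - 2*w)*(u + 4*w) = u^2 + 2*u*w - 8*w^2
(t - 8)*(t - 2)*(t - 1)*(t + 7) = t^4 - 4*t^3 - 51*t^2 + 166*t - 112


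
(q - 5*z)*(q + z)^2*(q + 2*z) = q^4 - q^3*z - 15*q^2*z^2 - 23*q*z^3 - 10*z^4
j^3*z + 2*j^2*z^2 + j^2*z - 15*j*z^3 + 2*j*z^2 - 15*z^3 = (j - 3*z)*(j + 5*z)*(j*z + z)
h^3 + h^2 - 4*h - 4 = (h - 2)*(h + 1)*(h + 2)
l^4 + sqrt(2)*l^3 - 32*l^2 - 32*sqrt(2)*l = l*(l - 4*sqrt(2))*(l + sqrt(2))*(l + 4*sqrt(2))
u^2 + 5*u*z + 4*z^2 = (u + z)*(u + 4*z)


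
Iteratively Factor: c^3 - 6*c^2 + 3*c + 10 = (c - 5)*(c^2 - c - 2) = (c - 5)*(c - 2)*(c + 1)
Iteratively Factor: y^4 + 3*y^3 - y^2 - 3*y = (y - 1)*(y^3 + 4*y^2 + 3*y) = (y - 1)*(y + 1)*(y^2 + 3*y) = (y - 1)*(y + 1)*(y + 3)*(y)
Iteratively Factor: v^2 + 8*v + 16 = (v + 4)*(v + 4)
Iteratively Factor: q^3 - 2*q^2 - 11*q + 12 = (q - 4)*(q^2 + 2*q - 3) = (q - 4)*(q + 3)*(q - 1)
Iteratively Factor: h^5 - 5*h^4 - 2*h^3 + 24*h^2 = (h)*(h^4 - 5*h^3 - 2*h^2 + 24*h) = h*(h - 4)*(h^3 - h^2 - 6*h) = h^2*(h - 4)*(h^2 - h - 6) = h^2*(h - 4)*(h + 2)*(h - 3)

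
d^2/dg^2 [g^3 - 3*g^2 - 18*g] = 6*g - 6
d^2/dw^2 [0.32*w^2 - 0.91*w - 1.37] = 0.640000000000000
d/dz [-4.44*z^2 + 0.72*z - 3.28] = 0.72 - 8.88*z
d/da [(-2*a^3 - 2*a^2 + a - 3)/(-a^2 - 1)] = (2*a^4 + 7*a^2 - 2*a - 1)/(a^4 + 2*a^2 + 1)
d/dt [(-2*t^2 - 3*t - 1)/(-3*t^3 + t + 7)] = ((-4*t - 3)*(-3*t^3 + t + 7) - (9*t^2 - 1)*(2*t^2 + 3*t + 1))/(-3*t^3 + t + 7)^2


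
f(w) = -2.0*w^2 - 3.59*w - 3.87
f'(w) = -4.0*w - 3.59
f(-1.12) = -2.36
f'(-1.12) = 0.89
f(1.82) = -17.03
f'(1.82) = -10.87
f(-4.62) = -29.97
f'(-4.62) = 14.89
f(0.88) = -8.58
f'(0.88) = -7.11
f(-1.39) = -2.74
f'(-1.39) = 1.97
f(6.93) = -124.80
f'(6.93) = -31.31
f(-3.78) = -18.88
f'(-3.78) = 11.53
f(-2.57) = -7.85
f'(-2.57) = 6.69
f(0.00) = -3.87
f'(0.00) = -3.59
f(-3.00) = -11.10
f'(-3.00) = 8.41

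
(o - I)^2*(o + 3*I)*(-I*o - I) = -I*o^4 + o^3 - I*o^3 + o^2 - 5*I*o^2 - 3*o - 5*I*o - 3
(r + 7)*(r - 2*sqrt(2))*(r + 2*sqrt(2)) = r^3 + 7*r^2 - 8*r - 56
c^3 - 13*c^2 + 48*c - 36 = (c - 6)^2*(c - 1)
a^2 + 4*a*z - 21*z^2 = (a - 3*z)*(a + 7*z)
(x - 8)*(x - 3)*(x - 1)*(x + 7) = x^4 - 5*x^3 - 49*x^2 + 221*x - 168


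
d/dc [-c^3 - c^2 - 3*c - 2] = -3*c^2 - 2*c - 3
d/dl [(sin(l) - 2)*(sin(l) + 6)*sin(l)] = (3*sin(l)^2 + 8*sin(l) - 12)*cos(l)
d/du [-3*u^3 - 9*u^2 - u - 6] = -9*u^2 - 18*u - 1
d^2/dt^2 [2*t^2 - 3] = 4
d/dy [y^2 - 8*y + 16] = 2*y - 8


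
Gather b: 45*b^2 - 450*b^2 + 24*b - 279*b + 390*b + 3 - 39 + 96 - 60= -405*b^2 + 135*b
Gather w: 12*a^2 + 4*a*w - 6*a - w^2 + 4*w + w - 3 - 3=12*a^2 - 6*a - w^2 + w*(4*a + 5) - 6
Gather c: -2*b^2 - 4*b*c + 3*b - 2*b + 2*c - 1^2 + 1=-2*b^2 + b + c*(2 - 4*b)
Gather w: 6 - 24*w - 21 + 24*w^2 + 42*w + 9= 24*w^2 + 18*w - 6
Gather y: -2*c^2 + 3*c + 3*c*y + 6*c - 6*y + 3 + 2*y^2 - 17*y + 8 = -2*c^2 + 9*c + 2*y^2 + y*(3*c - 23) + 11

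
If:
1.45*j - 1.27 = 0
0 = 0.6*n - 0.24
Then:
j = 0.88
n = 0.40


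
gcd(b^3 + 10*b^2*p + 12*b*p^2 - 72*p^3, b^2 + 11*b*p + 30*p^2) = b + 6*p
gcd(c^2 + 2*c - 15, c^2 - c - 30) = c + 5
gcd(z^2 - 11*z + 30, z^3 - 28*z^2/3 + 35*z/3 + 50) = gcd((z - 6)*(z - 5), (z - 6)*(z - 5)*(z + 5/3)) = z^2 - 11*z + 30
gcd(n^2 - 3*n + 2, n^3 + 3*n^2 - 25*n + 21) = n - 1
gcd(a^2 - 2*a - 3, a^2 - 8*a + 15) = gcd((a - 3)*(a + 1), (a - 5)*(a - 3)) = a - 3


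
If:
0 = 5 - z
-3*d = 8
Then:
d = -8/3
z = 5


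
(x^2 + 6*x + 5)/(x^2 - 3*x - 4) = (x + 5)/(x - 4)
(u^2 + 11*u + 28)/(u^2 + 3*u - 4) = (u + 7)/(u - 1)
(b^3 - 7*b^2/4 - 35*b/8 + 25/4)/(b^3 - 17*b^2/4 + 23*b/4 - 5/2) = (b^2 - b/2 - 5)/(b^2 - 3*b + 2)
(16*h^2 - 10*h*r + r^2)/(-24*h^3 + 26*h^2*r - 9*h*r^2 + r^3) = (-8*h + r)/(12*h^2 - 7*h*r + r^2)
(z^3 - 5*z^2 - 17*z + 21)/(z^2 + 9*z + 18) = (z^2 - 8*z + 7)/(z + 6)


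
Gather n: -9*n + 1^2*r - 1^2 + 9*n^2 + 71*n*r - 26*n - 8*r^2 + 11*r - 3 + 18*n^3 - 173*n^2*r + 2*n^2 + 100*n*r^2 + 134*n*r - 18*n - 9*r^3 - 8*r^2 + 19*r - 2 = 18*n^3 + n^2*(11 - 173*r) + n*(100*r^2 + 205*r - 53) - 9*r^3 - 16*r^2 + 31*r - 6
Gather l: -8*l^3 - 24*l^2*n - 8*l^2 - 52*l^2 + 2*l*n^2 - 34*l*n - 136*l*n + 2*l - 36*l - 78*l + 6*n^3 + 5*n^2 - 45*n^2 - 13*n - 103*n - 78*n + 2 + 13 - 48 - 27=-8*l^3 + l^2*(-24*n - 60) + l*(2*n^2 - 170*n - 112) + 6*n^3 - 40*n^2 - 194*n - 60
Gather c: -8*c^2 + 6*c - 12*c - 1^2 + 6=-8*c^2 - 6*c + 5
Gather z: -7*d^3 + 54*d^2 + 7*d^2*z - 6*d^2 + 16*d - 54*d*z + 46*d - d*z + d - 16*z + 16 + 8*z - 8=-7*d^3 + 48*d^2 + 63*d + z*(7*d^2 - 55*d - 8) + 8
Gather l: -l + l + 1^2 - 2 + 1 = 0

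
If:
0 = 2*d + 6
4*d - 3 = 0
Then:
No Solution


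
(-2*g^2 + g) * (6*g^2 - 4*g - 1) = -12*g^4 + 14*g^3 - 2*g^2 - g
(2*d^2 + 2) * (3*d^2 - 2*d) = 6*d^4 - 4*d^3 + 6*d^2 - 4*d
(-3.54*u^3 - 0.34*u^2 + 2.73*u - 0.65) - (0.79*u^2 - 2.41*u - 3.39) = -3.54*u^3 - 1.13*u^2 + 5.14*u + 2.74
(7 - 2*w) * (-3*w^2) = 6*w^3 - 21*w^2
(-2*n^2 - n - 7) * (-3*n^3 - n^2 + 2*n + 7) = 6*n^5 + 5*n^4 + 18*n^3 - 9*n^2 - 21*n - 49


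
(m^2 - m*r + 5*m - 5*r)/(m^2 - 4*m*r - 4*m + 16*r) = (m^2 - m*r + 5*m - 5*r)/(m^2 - 4*m*r - 4*m + 16*r)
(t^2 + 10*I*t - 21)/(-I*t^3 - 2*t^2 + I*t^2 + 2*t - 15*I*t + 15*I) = (I*t - 7)/(t^2 - t*(1 + 5*I) + 5*I)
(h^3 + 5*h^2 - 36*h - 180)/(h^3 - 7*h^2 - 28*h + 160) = (h^2 - 36)/(h^2 - 12*h + 32)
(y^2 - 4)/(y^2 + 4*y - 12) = (y + 2)/(y + 6)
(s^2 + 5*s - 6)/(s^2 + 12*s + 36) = (s - 1)/(s + 6)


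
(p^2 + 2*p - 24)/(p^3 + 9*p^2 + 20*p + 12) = (p - 4)/(p^2 + 3*p + 2)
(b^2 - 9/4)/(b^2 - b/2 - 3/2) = (b + 3/2)/(b + 1)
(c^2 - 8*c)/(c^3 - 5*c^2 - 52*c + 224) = c/(c^2 + 3*c - 28)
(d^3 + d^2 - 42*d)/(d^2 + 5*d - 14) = d*(d - 6)/(d - 2)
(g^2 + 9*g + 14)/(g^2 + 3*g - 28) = (g + 2)/(g - 4)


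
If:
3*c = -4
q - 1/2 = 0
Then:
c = -4/3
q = 1/2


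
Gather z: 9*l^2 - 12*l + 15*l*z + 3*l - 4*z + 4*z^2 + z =9*l^2 - 9*l + 4*z^2 + z*(15*l - 3)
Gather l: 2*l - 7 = 2*l - 7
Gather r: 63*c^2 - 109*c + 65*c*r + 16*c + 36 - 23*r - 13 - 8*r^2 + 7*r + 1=63*c^2 - 93*c - 8*r^2 + r*(65*c - 16) + 24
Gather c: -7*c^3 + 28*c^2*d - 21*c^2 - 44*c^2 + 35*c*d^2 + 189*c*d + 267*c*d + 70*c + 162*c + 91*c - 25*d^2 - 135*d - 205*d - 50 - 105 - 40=-7*c^3 + c^2*(28*d - 65) + c*(35*d^2 + 456*d + 323) - 25*d^2 - 340*d - 195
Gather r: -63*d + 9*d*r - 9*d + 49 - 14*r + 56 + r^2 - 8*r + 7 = -72*d + r^2 + r*(9*d - 22) + 112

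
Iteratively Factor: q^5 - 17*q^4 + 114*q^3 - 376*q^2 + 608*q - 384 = (q - 4)*(q^4 - 13*q^3 + 62*q^2 - 128*q + 96) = (q - 4)^2*(q^3 - 9*q^2 + 26*q - 24) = (q - 4)^3*(q^2 - 5*q + 6) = (q - 4)^3*(q - 2)*(q - 3)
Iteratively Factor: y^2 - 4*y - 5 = (y + 1)*(y - 5)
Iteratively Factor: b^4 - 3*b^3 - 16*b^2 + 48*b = (b)*(b^3 - 3*b^2 - 16*b + 48) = b*(b + 4)*(b^2 - 7*b + 12) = b*(b - 3)*(b + 4)*(b - 4)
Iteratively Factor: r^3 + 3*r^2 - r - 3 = (r - 1)*(r^2 + 4*r + 3) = (r - 1)*(r + 3)*(r + 1)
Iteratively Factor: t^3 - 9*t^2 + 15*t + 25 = (t - 5)*(t^2 - 4*t - 5) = (t - 5)^2*(t + 1)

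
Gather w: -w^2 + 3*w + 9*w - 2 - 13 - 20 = -w^2 + 12*w - 35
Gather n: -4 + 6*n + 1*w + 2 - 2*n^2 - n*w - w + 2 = -2*n^2 + n*(6 - w)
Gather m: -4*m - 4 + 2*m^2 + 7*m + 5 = 2*m^2 + 3*m + 1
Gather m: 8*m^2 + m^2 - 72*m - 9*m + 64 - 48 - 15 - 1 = 9*m^2 - 81*m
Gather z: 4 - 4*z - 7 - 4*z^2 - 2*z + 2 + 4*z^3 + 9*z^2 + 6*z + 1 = 4*z^3 + 5*z^2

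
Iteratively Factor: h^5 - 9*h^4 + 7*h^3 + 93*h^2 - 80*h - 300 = (h - 5)*(h^4 - 4*h^3 - 13*h^2 + 28*h + 60) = (h - 5)^2*(h^3 + h^2 - 8*h - 12) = (h - 5)^2*(h + 2)*(h^2 - h - 6) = (h - 5)^2*(h - 3)*(h + 2)*(h + 2)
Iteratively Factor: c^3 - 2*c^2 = (c - 2)*(c^2) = c*(c - 2)*(c)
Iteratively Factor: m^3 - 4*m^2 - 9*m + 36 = (m - 4)*(m^2 - 9) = (m - 4)*(m + 3)*(m - 3)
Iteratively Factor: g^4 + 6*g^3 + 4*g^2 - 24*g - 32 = (g - 2)*(g^3 + 8*g^2 + 20*g + 16) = (g - 2)*(g + 2)*(g^2 + 6*g + 8) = (g - 2)*(g + 2)^2*(g + 4)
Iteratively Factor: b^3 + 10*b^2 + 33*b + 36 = (b + 3)*(b^2 + 7*b + 12) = (b + 3)*(b + 4)*(b + 3)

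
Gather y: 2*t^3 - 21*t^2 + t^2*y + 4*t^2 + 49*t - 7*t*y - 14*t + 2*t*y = 2*t^3 - 17*t^2 + 35*t + y*(t^2 - 5*t)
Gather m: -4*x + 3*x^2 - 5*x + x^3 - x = x^3 + 3*x^2 - 10*x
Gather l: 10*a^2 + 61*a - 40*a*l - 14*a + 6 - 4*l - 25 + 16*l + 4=10*a^2 + 47*a + l*(12 - 40*a) - 15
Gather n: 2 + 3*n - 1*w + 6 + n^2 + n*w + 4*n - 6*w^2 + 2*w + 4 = n^2 + n*(w + 7) - 6*w^2 + w + 12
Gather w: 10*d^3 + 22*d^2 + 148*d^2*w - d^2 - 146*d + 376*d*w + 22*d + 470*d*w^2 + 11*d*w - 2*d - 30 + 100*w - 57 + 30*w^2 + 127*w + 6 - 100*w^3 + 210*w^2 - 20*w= 10*d^3 + 21*d^2 - 126*d - 100*w^3 + w^2*(470*d + 240) + w*(148*d^2 + 387*d + 207) - 81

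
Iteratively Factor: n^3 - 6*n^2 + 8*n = (n - 4)*(n^2 - 2*n) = (n - 4)*(n - 2)*(n)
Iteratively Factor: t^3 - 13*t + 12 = (t - 3)*(t^2 + 3*t - 4) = (t - 3)*(t - 1)*(t + 4)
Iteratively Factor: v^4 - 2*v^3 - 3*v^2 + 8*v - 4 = (v + 2)*(v^3 - 4*v^2 + 5*v - 2) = (v - 1)*(v + 2)*(v^2 - 3*v + 2) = (v - 2)*(v - 1)*(v + 2)*(v - 1)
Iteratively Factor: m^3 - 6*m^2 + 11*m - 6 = (m - 1)*(m^2 - 5*m + 6) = (m - 2)*(m - 1)*(m - 3)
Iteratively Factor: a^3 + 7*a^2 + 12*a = (a)*(a^2 + 7*a + 12) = a*(a + 3)*(a + 4)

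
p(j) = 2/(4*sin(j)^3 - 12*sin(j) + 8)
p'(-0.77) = 0.04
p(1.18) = 30.08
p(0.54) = 0.84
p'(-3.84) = -5.94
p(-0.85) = 0.13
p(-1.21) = 0.13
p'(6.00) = 0.17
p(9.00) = 0.60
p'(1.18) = 300.00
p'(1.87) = -1128.67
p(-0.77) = 0.13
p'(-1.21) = 0.00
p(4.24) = 0.13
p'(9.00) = -1.63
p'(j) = 2*(-12*sin(j)^2*cos(j) + 12*cos(j))/(4*sin(j)^3 - 12*sin(j) + 8)^2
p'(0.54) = 2.69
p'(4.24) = -0.01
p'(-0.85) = 0.03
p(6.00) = 0.18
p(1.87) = 85.70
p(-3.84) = 1.48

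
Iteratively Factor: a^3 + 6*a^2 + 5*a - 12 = (a + 3)*(a^2 + 3*a - 4) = (a + 3)*(a + 4)*(a - 1)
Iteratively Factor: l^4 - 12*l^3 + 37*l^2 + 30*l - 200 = (l - 5)*(l^3 - 7*l^2 + 2*l + 40) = (l - 5)^2*(l^2 - 2*l - 8) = (l - 5)^2*(l - 4)*(l + 2)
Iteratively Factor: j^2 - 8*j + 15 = (j - 3)*(j - 5)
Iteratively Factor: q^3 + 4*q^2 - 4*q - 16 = (q - 2)*(q^2 + 6*q + 8) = (q - 2)*(q + 2)*(q + 4)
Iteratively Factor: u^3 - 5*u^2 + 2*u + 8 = (u - 4)*(u^2 - u - 2) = (u - 4)*(u - 2)*(u + 1)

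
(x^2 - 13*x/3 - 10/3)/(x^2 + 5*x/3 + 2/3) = (x - 5)/(x + 1)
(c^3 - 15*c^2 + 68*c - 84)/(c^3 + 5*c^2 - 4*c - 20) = (c^2 - 13*c + 42)/(c^2 + 7*c + 10)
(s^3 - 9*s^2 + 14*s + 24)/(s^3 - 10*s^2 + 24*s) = (s + 1)/s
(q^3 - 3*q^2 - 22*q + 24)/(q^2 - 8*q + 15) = (q^3 - 3*q^2 - 22*q + 24)/(q^2 - 8*q + 15)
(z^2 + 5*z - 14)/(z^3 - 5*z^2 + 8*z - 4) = (z + 7)/(z^2 - 3*z + 2)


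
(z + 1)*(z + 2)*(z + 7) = z^3 + 10*z^2 + 23*z + 14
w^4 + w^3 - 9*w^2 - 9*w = w*(w - 3)*(w + 1)*(w + 3)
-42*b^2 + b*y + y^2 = (-6*b + y)*(7*b + y)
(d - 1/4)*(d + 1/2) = d^2 + d/4 - 1/8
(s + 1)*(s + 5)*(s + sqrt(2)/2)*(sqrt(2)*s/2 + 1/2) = sqrt(2)*s^4/2 + s^3 + 3*sqrt(2)*s^3 + 11*sqrt(2)*s^2/4 + 6*s^2 + 3*sqrt(2)*s/2 + 5*s + 5*sqrt(2)/4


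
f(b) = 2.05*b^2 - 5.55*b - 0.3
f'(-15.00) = -67.05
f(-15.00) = 544.20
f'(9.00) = 31.35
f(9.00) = 115.80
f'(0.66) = -2.84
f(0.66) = -3.07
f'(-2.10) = -14.16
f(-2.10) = 20.40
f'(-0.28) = -6.70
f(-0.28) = 1.41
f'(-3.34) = -19.24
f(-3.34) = 41.11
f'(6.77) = 22.21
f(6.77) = 56.08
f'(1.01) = -1.41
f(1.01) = -3.81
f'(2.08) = 2.98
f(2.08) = -2.97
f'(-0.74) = -8.58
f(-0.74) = 4.93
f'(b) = 4.1*b - 5.55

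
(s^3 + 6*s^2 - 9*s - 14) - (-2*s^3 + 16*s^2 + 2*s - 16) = 3*s^3 - 10*s^2 - 11*s + 2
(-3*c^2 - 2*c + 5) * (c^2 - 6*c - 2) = -3*c^4 + 16*c^3 + 23*c^2 - 26*c - 10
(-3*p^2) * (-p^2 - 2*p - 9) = 3*p^4 + 6*p^3 + 27*p^2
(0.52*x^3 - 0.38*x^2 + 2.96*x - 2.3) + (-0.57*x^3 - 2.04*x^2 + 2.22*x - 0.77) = -0.0499999999999999*x^3 - 2.42*x^2 + 5.18*x - 3.07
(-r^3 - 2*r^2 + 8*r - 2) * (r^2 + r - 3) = -r^5 - 3*r^4 + 9*r^3 + 12*r^2 - 26*r + 6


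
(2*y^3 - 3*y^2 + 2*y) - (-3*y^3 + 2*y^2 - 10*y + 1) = 5*y^3 - 5*y^2 + 12*y - 1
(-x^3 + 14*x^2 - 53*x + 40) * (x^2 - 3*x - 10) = -x^5 + 17*x^4 - 85*x^3 + 59*x^2 + 410*x - 400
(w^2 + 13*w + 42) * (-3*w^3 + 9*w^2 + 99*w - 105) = -3*w^5 - 30*w^4 + 90*w^3 + 1560*w^2 + 2793*w - 4410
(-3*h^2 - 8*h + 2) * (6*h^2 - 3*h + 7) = -18*h^4 - 39*h^3 + 15*h^2 - 62*h + 14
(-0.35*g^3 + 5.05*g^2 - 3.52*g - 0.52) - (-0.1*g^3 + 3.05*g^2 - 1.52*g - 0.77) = -0.25*g^3 + 2.0*g^2 - 2.0*g + 0.25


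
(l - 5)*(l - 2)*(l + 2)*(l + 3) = l^4 - 2*l^3 - 19*l^2 + 8*l + 60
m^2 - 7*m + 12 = (m - 4)*(m - 3)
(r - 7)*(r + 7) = r^2 - 49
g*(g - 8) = g^2 - 8*g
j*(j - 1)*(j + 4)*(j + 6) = j^4 + 9*j^3 + 14*j^2 - 24*j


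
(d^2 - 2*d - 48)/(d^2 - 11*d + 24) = (d + 6)/(d - 3)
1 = 1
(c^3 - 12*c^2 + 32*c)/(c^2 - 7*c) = (c^2 - 12*c + 32)/(c - 7)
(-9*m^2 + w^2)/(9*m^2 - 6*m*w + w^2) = (3*m + w)/(-3*m + w)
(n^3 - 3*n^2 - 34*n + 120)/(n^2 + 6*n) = n - 9 + 20/n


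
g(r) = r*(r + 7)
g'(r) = 2*r + 7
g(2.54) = 24.23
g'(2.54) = 12.08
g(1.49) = 12.65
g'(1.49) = 9.98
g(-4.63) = -10.97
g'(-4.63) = -2.26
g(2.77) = 27.06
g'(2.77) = 12.54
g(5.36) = 66.25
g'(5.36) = 17.72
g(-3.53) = -12.25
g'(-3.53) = -0.06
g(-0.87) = -5.33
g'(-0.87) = 5.26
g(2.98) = 29.74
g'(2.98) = 12.96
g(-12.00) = 60.00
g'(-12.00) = -17.00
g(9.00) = 144.00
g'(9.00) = 25.00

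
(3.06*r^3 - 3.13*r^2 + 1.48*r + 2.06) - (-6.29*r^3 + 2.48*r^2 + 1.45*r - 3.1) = 9.35*r^3 - 5.61*r^2 + 0.03*r + 5.16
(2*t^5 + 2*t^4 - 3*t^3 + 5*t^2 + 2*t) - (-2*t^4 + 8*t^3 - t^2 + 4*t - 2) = 2*t^5 + 4*t^4 - 11*t^3 + 6*t^2 - 2*t + 2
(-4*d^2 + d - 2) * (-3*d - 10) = 12*d^3 + 37*d^2 - 4*d + 20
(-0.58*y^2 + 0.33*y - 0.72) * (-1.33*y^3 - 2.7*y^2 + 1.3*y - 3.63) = 0.7714*y^5 + 1.1271*y^4 - 0.6874*y^3 + 4.4784*y^2 - 2.1339*y + 2.6136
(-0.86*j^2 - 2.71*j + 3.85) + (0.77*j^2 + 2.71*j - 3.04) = 0.81 - 0.09*j^2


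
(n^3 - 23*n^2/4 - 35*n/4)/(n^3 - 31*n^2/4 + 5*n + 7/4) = n*(4*n + 5)/(4*n^2 - 3*n - 1)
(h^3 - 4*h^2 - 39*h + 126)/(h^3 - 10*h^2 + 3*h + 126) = (h^2 + 3*h - 18)/(h^2 - 3*h - 18)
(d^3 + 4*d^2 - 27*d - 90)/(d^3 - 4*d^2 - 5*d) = (d^2 + 9*d + 18)/(d*(d + 1))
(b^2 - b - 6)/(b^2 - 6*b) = (b^2 - b - 6)/(b*(b - 6))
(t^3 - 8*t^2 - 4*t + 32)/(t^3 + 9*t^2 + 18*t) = (t^3 - 8*t^2 - 4*t + 32)/(t*(t^2 + 9*t + 18))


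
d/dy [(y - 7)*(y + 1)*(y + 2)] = 3*y^2 - 8*y - 19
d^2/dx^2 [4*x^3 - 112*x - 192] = 24*x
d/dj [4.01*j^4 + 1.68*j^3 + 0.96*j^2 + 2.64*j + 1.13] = 16.04*j^3 + 5.04*j^2 + 1.92*j + 2.64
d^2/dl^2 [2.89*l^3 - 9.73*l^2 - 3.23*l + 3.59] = 17.34*l - 19.46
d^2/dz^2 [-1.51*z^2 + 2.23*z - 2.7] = -3.02000000000000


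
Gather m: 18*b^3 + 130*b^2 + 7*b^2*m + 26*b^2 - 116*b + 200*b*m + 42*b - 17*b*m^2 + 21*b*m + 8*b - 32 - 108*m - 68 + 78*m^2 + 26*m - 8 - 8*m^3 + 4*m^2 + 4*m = 18*b^3 + 156*b^2 - 66*b - 8*m^3 + m^2*(82 - 17*b) + m*(7*b^2 + 221*b - 78) - 108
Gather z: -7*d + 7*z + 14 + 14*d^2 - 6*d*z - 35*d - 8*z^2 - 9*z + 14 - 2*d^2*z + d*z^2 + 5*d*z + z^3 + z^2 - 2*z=14*d^2 - 42*d + z^3 + z^2*(d - 7) + z*(-2*d^2 - d - 4) + 28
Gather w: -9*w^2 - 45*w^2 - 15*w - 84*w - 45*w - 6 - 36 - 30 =-54*w^2 - 144*w - 72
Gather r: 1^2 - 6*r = 1 - 6*r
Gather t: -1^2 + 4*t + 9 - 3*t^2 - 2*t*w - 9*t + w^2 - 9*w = -3*t^2 + t*(-2*w - 5) + w^2 - 9*w + 8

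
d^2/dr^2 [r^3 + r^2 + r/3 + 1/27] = 6*r + 2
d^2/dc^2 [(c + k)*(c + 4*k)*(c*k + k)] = 2*k*(3*c + 5*k + 1)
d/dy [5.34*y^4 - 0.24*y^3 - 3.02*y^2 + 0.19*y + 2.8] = 21.36*y^3 - 0.72*y^2 - 6.04*y + 0.19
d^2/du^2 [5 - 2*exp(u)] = -2*exp(u)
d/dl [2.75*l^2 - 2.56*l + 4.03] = 5.5*l - 2.56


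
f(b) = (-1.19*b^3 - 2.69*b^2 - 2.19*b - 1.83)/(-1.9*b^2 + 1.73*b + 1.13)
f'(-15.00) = 0.61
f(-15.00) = -7.61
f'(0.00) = 0.54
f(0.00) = -1.62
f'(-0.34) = 36.90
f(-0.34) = -4.19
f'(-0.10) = 2.13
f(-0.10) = -1.74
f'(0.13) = -0.70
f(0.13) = -1.64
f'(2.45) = -2.40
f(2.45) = 6.77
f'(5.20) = 0.39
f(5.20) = 6.14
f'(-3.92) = 0.52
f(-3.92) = -1.06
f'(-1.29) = 0.62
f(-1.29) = 0.22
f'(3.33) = -0.29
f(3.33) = 5.85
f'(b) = (3.8*b - 1.73)*(-1.19*b^3 - 2.69*b^2 - 2.19*b - 1.83)/(-1.9*b^2 + 1.73*b + 1.13)^2 + (-3.57*b^2 - 5.38*b - 2.19)/(-1.9*b^2 + 1.73*b + 1.13) = (2.261*b^4 - 4.1174*b^3 - 12.8488*b^2 - 13.0334*b + 0.6912)/(3.61*b^4 - 6.574*b^3 - 1.3011*b^2 + 3.9098*b + 1.2769)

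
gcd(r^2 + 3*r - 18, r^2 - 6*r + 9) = r - 3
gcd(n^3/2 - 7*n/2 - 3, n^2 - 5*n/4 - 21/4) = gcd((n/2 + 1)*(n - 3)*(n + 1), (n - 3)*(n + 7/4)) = n - 3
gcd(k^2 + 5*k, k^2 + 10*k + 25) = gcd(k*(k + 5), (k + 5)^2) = k + 5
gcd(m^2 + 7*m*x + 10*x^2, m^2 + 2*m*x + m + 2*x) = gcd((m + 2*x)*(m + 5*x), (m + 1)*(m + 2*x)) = m + 2*x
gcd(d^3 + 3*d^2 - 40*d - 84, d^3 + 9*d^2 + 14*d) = d^2 + 9*d + 14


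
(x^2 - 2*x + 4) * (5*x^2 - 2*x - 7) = 5*x^4 - 12*x^3 + 17*x^2 + 6*x - 28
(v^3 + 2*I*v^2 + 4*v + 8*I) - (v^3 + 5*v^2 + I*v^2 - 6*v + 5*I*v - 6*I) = -5*v^2 + I*v^2 + 10*v - 5*I*v + 14*I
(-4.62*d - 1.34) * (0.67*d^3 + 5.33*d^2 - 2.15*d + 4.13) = -3.0954*d^4 - 25.5224*d^3 + 2.7908*d^2 - 16.1996*d - 5.5342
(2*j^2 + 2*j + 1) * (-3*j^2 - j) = -6*j^4 - 8*j^3 - 5*j^2 - j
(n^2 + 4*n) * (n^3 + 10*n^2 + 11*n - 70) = n^5 + 14*n^4 + 51*n^3 - 26*n^2 - 280*n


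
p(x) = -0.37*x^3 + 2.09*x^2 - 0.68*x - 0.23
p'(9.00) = -52.97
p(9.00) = -106.79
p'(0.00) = -0.68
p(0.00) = -0.23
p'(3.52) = 0.28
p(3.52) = 7.14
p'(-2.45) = -17.58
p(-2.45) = 19.42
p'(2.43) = 2.92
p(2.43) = 5.15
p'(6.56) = -21.03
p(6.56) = -19.20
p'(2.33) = 3.03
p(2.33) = 4.85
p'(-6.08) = -67.13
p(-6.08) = 164.32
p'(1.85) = 3.25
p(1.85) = 3.32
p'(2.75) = 2.42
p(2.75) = 6.01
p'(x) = -1.11*x^2 + 4.18*x - 0.68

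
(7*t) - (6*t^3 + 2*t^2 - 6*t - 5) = -6*t^3 - 2*t^2 + 13*t + 5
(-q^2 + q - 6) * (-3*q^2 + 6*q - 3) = 3*q^4 - 9*q^3 + 27*q^2 - 39*q + 18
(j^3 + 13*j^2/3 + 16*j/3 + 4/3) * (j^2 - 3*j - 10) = j^5 + 4*j^4/3 - 53*j^3/3 - 58*j^2 - 172*j/3 - 40/3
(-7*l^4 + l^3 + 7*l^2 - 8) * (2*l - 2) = -14*l^5 + 16*l^4 + 12*l^3 - 14*l^2 - 16*l + 16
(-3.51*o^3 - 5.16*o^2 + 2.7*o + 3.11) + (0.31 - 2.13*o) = -3.51*o^3 - 5.16*o^2 + 0.57*o + 3.42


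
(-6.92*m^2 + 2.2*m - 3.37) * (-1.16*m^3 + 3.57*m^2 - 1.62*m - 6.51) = 8.0272*m^5 - 27.2564*m^4 + 22.9736*m^3 + 29.4543*m^2 - 8.8626*m + 21.9387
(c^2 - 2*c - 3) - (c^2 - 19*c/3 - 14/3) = 13*c/3 + 5/3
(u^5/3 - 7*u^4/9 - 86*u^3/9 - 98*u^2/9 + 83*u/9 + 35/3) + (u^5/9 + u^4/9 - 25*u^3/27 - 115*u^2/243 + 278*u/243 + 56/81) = 4*u^5/9 - 2*u^4/3 - 283*u^3/27 - 2761*u^2/243 + 2519*u/243 + 1001/81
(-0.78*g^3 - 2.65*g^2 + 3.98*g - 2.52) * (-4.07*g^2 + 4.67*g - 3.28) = 3.1746*g^5 + 7.1429*g^4 - 26.0157*g^3 + 37.535*g^2 - 24.8228*g + 8.2656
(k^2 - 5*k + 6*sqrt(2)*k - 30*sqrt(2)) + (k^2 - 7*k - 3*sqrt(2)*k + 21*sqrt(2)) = 2*k^2 - 12*k + 3*sqrt(2)*k - 9*sqrt(2)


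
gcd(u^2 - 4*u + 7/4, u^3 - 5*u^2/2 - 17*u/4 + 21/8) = u^2 - 4*u + 7/4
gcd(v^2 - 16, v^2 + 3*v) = 1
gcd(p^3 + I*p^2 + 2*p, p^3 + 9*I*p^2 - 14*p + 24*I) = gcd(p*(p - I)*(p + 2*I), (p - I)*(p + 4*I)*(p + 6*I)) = p - I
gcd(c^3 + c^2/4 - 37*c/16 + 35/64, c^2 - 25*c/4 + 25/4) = c - 5/4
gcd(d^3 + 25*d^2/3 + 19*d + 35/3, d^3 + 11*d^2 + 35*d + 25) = d^2 + 6*d + 5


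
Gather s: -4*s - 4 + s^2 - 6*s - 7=s^2 - 10*s - 11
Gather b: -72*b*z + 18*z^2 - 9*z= -72*b*z + 18*z^2 - 9*z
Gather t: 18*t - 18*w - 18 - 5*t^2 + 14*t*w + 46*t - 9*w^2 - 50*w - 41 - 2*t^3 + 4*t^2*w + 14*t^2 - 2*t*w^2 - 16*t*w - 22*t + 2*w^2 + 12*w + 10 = -2*t^3 + t^2*(4*w + 9) + t*(-2*w^2 - 2*w + 42) - 7*w^2 - 56*w - 49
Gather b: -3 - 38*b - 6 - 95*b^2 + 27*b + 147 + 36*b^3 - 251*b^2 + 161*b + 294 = 36*b^3 - 346*b^2 + 150*b + 432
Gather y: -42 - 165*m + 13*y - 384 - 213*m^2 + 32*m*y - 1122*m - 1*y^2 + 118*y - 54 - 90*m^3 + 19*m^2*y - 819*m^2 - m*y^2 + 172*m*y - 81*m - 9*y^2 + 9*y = -90*m^3 - 1032*m^2 - 1368*m + y^2*(-m - 10) + y*(19*m^2 + 204*m + 140) - 480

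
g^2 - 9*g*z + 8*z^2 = (g - 8*z)*(g - z)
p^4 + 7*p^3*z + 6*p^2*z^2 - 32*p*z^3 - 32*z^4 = (p - 2*z)*(p + z)*(p + 4*z)^2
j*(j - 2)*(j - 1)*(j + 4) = j^4 + j^3 - 10*j^2 + 8*j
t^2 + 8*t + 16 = (t + 4)^2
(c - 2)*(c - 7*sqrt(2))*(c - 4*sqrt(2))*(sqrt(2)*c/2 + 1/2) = sqrt(2)*c^4/2 - 21*c^3/2 - sqrt(2)*c^3 + 21*c^2 + 45*sqrt(2)*c^2/2 - 45*sqrt(2)*c + 28*c - 56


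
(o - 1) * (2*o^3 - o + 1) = 2*o^4 - 2*o^3 - o^2 + 2*o - 1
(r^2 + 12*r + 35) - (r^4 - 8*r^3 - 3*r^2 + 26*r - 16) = -r^4 + 8*r^3 + 4*r^2 - 14*r + 51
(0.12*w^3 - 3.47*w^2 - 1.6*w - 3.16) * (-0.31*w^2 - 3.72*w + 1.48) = -0.0372*w^5 + 0.6293*w^4 + 13.582*w^3 + 1.796*w^2 + 9.3872*w - 4.6768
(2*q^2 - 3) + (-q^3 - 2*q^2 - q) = -q^3 - q - 3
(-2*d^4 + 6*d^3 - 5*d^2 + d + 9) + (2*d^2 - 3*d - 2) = -2*d^4 + 6*d^3 - 3*d^2 - 2*d + 7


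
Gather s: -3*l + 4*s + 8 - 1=-3*l + 4*s + 7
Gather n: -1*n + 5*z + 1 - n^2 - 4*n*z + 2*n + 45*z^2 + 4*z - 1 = -n^2 + n*(1 - 4*z) + 45*z^2 + 9*z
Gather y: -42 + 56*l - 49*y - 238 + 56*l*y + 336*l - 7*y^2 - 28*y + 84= 392*l - 7*y^2 + y*(56*l - 77) - 196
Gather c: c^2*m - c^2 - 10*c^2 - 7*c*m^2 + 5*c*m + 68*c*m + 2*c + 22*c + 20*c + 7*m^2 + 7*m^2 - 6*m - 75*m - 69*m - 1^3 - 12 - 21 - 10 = c^2*(m - 11) + c*(-7*m^2 + 73*m + 44) + 14*m^2 - 150*m - 44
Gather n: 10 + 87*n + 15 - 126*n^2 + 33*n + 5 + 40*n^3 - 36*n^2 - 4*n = 40*n^3 - 162*n^2 + 116*n + 30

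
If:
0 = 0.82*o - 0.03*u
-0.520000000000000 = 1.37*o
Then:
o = -0.38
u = -10.37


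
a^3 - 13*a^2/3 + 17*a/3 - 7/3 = (a - 7/3)*(a - 1)^2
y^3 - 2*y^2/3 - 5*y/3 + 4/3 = (y - 1)^2*(y + 4/3)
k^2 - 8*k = k*(k - 8)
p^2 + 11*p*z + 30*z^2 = (p + 5*z)*(p + 6*z)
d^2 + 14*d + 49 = (d + 7)^2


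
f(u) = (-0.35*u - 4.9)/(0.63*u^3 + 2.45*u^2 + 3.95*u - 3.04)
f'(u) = (-0.35*u - 4.9)*(-1.89*u^2 - 4.9*u - 3.95)/(0.63*u^3 + 2.45*u^2 + 3.95*u - 3.04)^2 - 0.35/(0.63*u^3 + 2.45*u^2 + 3.95*u - 3.04) = (0.441*u^3 + 10.1185*u^2 + 24.01*u + 20.419)/(0.3969*u^6 + 3.087*u^5 + 10.9795*u^4 + 15.5246*u^3 + 0.7065*u^2 - 24.016*u + 9.2416)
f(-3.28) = 0.32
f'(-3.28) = 0.25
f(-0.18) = 1.32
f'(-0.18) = 1.22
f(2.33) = -0.21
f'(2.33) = 0.18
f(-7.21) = 0.02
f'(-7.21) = 0.01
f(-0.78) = 0.94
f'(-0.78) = 0.31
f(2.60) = -0.17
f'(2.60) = 0.13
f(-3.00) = 0.39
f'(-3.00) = 0.28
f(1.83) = -0.34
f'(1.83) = 0.38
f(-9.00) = 0.01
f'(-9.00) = 0.00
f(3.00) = -0.12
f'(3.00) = 0.09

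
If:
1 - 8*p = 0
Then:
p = 1/8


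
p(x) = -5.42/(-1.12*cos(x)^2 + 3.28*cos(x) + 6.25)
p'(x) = -5.42*(-2.24*sin(x)*cos(x) + 3.28*sin(x))/(-1.12*cos(x)^2 + 3.28*cos(x) + 6.25)^2 = (12.1408*cos(x) - 17.7776)*sin(x)/(-1.12*cos(x)^2 + 3.28*cos(x) + 6.25)^2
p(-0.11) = -0.64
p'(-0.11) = 0.01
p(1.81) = -1.00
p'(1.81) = -0.69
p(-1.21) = -0.75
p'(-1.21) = 0.24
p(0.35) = -0.65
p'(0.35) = -0.03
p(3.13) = -2.93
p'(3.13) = -0.10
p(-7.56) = -0.76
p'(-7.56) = 0.27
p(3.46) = -2.55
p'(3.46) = 2.03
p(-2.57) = -2.01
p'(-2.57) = 2.08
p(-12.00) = -0.66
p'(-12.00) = -0.06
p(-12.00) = -0.66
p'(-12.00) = -0.06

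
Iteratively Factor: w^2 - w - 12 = (w - 4)*(w + 3)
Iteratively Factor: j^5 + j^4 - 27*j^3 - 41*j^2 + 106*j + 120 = (j + 3)*(j^4 - 2*j^3 - 21*j^2 + 22*j + 40) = (j + 3)*(j + 4)*(j^3 - 6*j^2 + 3*j + 10) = (j - 5)*(j + 3)*(j + 4)*(j^2 - j - 2) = (j - 5)*(j + 1)*(j + 3)*(j + 4)*(j - 2)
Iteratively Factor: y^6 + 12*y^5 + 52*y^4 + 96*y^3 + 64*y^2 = (y + 2)*(y^5 + 10*y^4 + 32*y^3 + 32*y^2) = (y + 2)*(y + 4)*(y^4 + 6*y^3 + 8*y^2) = (y + 2)*(y + 4)^2*(y^3 + 2*y^2) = y*(y + 2)*(y + 4)^2*(y^2 + 2*y) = y*(y + 2)^2*(y + 4)^2*(y)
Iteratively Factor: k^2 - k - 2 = (k - 2)*(k + 1)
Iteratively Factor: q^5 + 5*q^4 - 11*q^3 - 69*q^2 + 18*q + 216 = (q + 4)*(q^4 + q^3 - 15*q^2 - 9*q + 54) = (q - 3)*(q + 4)*(q^3 + 4*q^2 - 3*q - 18) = (q - 3)*(q - 2)*(q + 4)*(q^2 + 6*q + 9) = (q - 3)*(q - 2)*(q + 3)*(q + 4)*(q + 3)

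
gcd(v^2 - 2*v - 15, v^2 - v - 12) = v + 3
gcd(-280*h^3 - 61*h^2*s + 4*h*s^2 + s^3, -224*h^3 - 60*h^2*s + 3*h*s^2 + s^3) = -56*h^2 - h*s + s^2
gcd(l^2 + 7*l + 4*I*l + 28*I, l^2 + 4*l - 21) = l + 7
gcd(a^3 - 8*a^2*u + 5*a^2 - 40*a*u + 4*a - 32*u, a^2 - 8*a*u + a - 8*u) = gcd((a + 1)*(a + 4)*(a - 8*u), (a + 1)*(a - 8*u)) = -a^2 + 8*a*u - a + 8*u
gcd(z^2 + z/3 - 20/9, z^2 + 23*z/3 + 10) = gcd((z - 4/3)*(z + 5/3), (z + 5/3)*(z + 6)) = z + 5/3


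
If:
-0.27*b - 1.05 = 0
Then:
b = -3.89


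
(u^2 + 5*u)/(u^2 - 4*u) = (u + 5)/(u - 4)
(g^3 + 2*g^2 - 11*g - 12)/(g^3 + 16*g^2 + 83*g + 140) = (g^2 - 2*g - 3)/(g^2 + 12*g + 35)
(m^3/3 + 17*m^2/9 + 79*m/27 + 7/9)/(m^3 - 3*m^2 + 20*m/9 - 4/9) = (9*m^3 + 51*m^2 + 79*m + 21)/(3*(9*m^3 - 27*m^2 + 20*m - 4))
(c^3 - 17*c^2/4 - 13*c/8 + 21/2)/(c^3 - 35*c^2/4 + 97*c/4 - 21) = (c + 3/2)/(c - 3)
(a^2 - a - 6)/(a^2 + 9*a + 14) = (a - 3)/(a + 7)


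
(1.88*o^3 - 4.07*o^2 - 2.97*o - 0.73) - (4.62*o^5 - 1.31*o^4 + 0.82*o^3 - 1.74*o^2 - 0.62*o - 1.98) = -4.62*o^5 + 1.31*o^4 + 1.06*o^3 - 2.33*o^2 - 2.35*o + 1.25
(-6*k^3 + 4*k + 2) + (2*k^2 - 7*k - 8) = -6*k^3 + 2*k^2 - 3*k - 6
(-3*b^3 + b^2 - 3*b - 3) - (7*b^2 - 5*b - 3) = -3*b^3 - 6*b^2 + 2*b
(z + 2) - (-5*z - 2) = 6*z + 4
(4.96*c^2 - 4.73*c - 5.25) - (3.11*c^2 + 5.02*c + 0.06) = 1.85*c^2 - 9.75*c - 5.31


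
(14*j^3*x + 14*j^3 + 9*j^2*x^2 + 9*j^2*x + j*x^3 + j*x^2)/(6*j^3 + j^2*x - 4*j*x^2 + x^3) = j*(14*j^2*x + 14*j^2 + 9*j*x^2 + 9*j*x + x^3 + x^2)/(6*j^3 + j^2*x - 4*j*x^2 + x^3)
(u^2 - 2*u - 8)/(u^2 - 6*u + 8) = (u + 2)/(u - 2)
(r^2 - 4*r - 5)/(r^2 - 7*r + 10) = (r + 1)/(r - 2)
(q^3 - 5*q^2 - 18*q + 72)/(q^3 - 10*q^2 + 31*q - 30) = (q^2 - 2*q - 24)/(q^2 - 7*q + 10)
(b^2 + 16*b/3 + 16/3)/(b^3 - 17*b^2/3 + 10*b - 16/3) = (3*b^2 + 16*b + 16)/(3*b^3 - 17*b^2 + 30*b - 16)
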